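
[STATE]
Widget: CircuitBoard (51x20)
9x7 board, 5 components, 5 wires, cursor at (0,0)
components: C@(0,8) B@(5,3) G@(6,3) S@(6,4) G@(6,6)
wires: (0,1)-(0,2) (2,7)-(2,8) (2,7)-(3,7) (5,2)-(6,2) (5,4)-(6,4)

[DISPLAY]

   0 1 2 3 4 5 6 7 8                               
0  [.]  · ─ ·                       C              
                                                   
1                                                  
                                                   
2                               · ─ ·              
                                │                  
3                               ·                  
                                                   
4                                                  
                                                   
5           ·   B   ·                              
            │       │                              
6           ·   G   S       G                      
Cursor: (0,0)                                      
                                                   
                                                   
                                                   
                                                   
                                                   


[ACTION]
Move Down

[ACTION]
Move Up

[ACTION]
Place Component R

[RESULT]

   0 1 2 3 4 5 6 7 8                               
0  [R]  · ─ ·                       C              
                                                   
1                                                  
                                                   
2                               · ─ ·              
                                │                  
3                               ·                  
                                                   
4                                                  
                                                   
5           ·   B   ·                              
            │       │                              
6           ·   G   S       G                      
Cursor: (0,0)                                      
                                                   
                                                   
                                                   
                                                   
                                                   


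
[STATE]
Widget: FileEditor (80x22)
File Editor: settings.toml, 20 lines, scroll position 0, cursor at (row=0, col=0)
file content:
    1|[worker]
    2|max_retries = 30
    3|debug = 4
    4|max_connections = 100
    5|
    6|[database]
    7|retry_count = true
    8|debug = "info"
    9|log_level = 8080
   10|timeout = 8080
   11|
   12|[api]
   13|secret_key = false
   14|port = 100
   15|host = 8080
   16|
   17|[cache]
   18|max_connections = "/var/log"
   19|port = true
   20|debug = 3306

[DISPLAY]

█worker]                                                                       ▲
max_retries = 30                                                               █
debug = 4                                                                      ░
max_connections = 100                                                          ░
                                                                               ░
[database]                                                                     ░
retry_count = true                                                             ░
debug = "info"                                                                 ░
log_level = 8080                                                               ░
timeout = 8080                                                                 ░
                                                                               ░
[api]                                                                          ░
secret_key = false                                                             ░
port = 100                                                                     ░
host = 8080                                                                    ░
                                                                               ░
[cache]                                                                        ░
max_connections = "/var/log"                                                   ░
port = true                                                                    ░
debug = 3306                                                                   ░
                                                                               ░
                                                                               ▼


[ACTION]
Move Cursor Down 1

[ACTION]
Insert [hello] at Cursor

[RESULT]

[worker]                                                                       ▲
hello█ax_retries = 30                                                          █
debug = 4                                                                      ░
max_connections = 100                                                          ░
                                                                               ░
[database]                                                                     ░
retry_count = true                                                             ░
debug = "info"                                                                 ░
log_level = 8080                                                               ░
timeout = 8080                                                                 ░
                                                                               ░
[api]                                                                          ░
secret_key = false                                                             ░
port = 100                                                                     ░
host = 8080                                                                    ░
                                                                               ░
[cache]                                                                        ░
max_connections = "/var/log"                                                   ░
port = true                                                                    ░
debug = 3306                                                                   ░
                                                                               ░
                                                                               ▼


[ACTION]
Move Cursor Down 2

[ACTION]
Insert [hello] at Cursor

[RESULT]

[worker]                                                                       ▲
hellomax_retries = 30                                                          █
debug = 4                                                                      ░
max_chello█nnections = 100                                                     ░
                                                                               ░
[database]                                                                     ░
retry_count = true                                                             ░
debug = "info"                                                                 ░
log_level = 8080                                                               ░
timeout = 8080                                                                 ░
                                                                               ░
[api]                                                                          ░
secret_key = false                                                             ░
port = 100                                                                     ░
host = 8080                                                                    ░
                                                                               ░
[cache]                                                                        ░
max_connections = "/var/log"                                                   ░
port = true                                                                    ░
debug = 3306                                                                   ░
                                                                               ░
                                                                               ▼


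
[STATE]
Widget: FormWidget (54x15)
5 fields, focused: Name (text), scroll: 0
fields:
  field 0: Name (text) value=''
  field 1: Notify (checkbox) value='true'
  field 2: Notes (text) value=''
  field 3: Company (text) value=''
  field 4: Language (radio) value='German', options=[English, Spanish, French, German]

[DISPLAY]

> Name:       [                                      ]
  Notify:     [x]                                     
  Notes:      [                                      ]
  Company:    [                                      ]
  Language:   ( ) English  ( ) Spanish  ( ) French  (●
                                                      
                                                      
                                                      
                                                      
                                                      
                                                      
                                                      
                                                      
                                                      
                                                      


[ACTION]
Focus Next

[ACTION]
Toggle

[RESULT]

  Name:       [                                      ]
> Notify:     [ ]                                     
  Notes:      [                                      ]
  Company:    [                                      ]
  Language:   ( ) English  ( ) Spanish  ( ) French  (●
                                                      
                                                      
                                                      
                                                      
                                                      
                                                      
                                                      
                                                      
                                                      
                                                      


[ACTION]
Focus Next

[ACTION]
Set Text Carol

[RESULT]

  Name:       [                                      ]
  Notify:     [ ]                                     
> Notes:      [Carol                                 ]
  Company:    [                                      ]
  Language:   ( ) English  ( ) Spanish  ( ) French  (●
                                                      
                                                      
                                                      
                                                      
                                                      
                                                      
                                                      
                                                      
                                                      
                                                      


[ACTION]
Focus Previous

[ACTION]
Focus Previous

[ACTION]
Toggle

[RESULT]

> Name:       [                                      ]
  Notify:     [ ]                                     
  Notes:      [Carol                                 ]
  Company:    [                                      ]
  Language:   ( ) English  ( ) Spanish  ( ) French  (●
                                                      
                                                      
                                                      
                                                      
                                                      
                                                      
                                                      
                                                      
                                                      
                                                      


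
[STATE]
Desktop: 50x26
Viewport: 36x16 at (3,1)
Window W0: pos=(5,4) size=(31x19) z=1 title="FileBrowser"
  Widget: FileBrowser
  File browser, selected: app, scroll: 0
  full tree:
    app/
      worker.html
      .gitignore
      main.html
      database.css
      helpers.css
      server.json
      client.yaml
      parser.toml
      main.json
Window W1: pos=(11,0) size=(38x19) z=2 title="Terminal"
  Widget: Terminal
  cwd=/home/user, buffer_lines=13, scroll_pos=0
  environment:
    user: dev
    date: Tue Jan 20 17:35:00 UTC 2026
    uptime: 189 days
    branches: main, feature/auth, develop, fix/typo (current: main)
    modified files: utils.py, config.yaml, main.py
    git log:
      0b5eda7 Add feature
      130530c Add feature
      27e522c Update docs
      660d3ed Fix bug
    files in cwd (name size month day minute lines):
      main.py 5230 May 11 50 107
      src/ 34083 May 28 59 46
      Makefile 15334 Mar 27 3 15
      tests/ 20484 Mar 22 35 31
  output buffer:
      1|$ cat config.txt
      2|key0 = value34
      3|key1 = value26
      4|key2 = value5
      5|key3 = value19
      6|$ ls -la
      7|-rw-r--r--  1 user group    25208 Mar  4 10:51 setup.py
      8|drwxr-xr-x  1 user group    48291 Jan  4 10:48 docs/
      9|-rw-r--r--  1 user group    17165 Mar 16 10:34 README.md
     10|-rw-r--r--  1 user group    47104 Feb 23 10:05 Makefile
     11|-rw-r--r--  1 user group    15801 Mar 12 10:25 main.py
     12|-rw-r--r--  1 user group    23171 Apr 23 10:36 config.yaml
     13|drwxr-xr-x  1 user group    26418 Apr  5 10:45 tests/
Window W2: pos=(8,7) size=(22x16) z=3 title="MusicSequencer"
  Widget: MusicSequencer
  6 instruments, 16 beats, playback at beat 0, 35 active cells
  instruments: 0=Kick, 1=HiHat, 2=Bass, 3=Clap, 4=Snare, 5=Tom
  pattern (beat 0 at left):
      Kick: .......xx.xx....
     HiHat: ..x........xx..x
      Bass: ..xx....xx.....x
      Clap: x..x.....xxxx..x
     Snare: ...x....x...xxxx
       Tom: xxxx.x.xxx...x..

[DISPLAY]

        ┃ Terminal                  
        ┠───────────────────────────
        ┃$ cat config.txt           
  ┏━━━━━┃key0 = value34             
  ┃ File┃key1 = value26             
  ┠─────┃key2 = value5              
  ┃> ┏━━━━━━━━━━━━━━━━━━━━┓         
  ┃  ┃ MusicSequencer     ┃         
  ┃  ┠────────────────────┨ group   
  ┃  ┃      ▼1234567890123┃ group   
  ┃  ┃  Kick·······██·██··┃ group   
  ┃  ┃ HiHat··█········██·┃ group   
  ┃  ┃  Bass··██····██····┃ group   
  ┃  ┃  Clap█··█·····████·┃ group   
  ┃  ┃ Snare···█····█···██┃ group   
  ┃  ┃   Tom████·█·███···█┃         


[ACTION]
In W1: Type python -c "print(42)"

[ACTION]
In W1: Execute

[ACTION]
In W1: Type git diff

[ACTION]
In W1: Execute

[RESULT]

        ┃ Terminal                  
        ┠───────────────────────────
        ┃-rw-r--r--  1 user group   
  ┏━━━━━┃-rw-r--r--  1 user group   
  ┃ File┃-rw-r--r--  1 user group   
  ┠─────┃-rw-r--r--  1 user group   
  ┃> ┏━━━━━━━━━━━━━━━━━━━━┓ group   
  ┃  ┃ MusicSequencer     ┃(42)"    
  ┃  ┠────────────────────┨         
  ┃  ┃      ▼1234567890123┃         
  ┃  ┃  Kick·······██·██··┃py b/main
  ┃  ┃ HiHat··█········██·┃         
  ┃  ┃  Bass··██····██····┃         
  ┃  ┃  Clap█··█·····████·┃         
  ┃  ┃ Snare···█····█···██┃         
  ┃  ┃   Tom████·█·███···█┃         


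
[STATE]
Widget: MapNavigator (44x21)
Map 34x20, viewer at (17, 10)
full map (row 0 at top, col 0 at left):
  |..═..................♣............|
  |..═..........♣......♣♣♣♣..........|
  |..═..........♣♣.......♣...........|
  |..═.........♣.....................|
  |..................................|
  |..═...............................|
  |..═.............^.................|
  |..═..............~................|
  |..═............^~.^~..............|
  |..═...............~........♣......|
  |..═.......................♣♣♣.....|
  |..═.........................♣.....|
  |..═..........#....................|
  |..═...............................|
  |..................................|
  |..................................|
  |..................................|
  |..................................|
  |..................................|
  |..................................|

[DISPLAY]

     ..═..................♣............     
     ..═..........♣......♣♣♣♣..........     
     ..═..........♣♣.......♣...........     
     ..═.........♣.....................     
     ..................................     
     ..═...............................     
     ..═.............^.................     
     ..═..............~................     
     ..═............^~.^~..............     
     ..═...............~........♣......     
     ..═..............@........♣♣♣.....     
     ..═.........................♣.....     
     ..═..........#....................     
     ..═...............................     
     ..................................     
     ..................................     
     ..................................     
     ..................................     
     ..................................     
     ..................................     
                                            


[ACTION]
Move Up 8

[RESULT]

                                            
                                            
                                            
                                            
                                            
                                            
                                            
                                            
     ..═..................♣............     
     ..═..........♣......♣♣♣♣..........     
     ..═..........♣♣..@....♣...........     
     ..═.........♣.....................     
     ..................................     
     ..═...............................     
     ..═.............^.................     
     ..═..............~................     
     ..═............^~.^~..............     
     ..═...............~........♣......     
     ..═.......................♣♣♣.....     
     ..═.........................♣.....     
     ..═..........#....................     


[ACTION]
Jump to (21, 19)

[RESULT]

 ..═...............~........♣......         
 ..═.......................♣♣♣.....         
 ..═.........................♣.....         
 ..═..........#....................         
 ..═...............................         
 ..................................         
 ..................................         
 ..................................         
 ..................................         
 ..................................         
 .....................@............         
                                            
                                            
                                            
                                            
                                            
                                            
                                            
                                            
                                            
                                            


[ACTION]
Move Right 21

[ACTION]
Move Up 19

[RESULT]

                                            
                                            
                                            
                                            
                                            
                                            
                                            
                                            
                                            
                                            
..........♣...........@                     
..♣......♣♣♣♣..........                     
..♣♣.......♣...........                     
.♣.....................                     
.......................                     
.......................                     
.....^.................                     
......~................                     
....^~.^~..............                     
.......~........♣......                     
...............♣♣♣.....                     


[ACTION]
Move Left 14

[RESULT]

                                            
                                            
                                            
                                            
                                            
                                            
                                            
                                            
                                            
                                            
   ..═................@.♣............       
   ..═..........♣......♣♣♣♣..........       
   ..═..........♣♣.......♣...........       
   ..═.........♣.....................       
   ..................................       
   ..═...............................       
   ..═.............^.................       
   ..═..............~................       
   ..═............^~.^~..............       
   ..═...............~........♣......       
   ..═.......................♣♣♣.....       


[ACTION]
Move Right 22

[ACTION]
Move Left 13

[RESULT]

                                            
                                            
                                            
                                            
                                            
                                            
                                            
                                            
                                            
                                            
  ..═.................@♣............        
  ..═..........♣......♣♣♣♣..........        
  ..═..........♣♣.......♣...........        
  ..═.........♣.....................        
  ..................................        
  ..═...............................        
  ..═.............^.................        
  ..═..............~................        
  ..═............^~.^~..............        
  ..═...............~........♣......        
  ..═.......................♣♣♣.....        


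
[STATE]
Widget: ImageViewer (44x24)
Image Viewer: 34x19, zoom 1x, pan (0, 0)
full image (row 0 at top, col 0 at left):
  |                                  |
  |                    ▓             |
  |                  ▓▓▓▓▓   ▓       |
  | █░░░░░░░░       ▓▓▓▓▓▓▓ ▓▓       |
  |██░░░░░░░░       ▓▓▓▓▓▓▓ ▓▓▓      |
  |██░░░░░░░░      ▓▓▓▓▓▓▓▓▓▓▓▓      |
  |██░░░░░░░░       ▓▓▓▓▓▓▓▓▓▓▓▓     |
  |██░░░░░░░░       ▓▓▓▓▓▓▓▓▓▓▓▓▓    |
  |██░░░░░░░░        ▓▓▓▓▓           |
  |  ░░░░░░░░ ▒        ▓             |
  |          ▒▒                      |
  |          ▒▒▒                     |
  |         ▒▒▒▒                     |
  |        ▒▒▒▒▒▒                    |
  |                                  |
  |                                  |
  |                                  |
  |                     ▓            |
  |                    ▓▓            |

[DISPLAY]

                                            
                    ▓                       
                  ▓▓▓▓▓   ▓                 
 █░░░░░░░░       ▓▓▓▓▓▓▓ ▓▓                 
██░░░░░░░░       ▓▓▓▓▓▓▓ ▓▓▓                
██░░░░░░░░      ▓▓▓▓▓▓▓▓▓▓▓▓                
██░░░░░░░░       ▓▓▓▓▓▓▓▓▓▓▓▓               
██░░░░░░░░       ▓▓▓▓▓▓▓▓▓▓▓▓▓              
██░░░░░░░░        ▓▓▓▓▓                     
  ░░░░░░░░ ▒        ▓                       
          ▒▒                                
          ▒▒▒                               
         ▒▒▒▒                               
        ▒▒▒▒▒▒                              
                                            
                                            
                                            
                     ▓                      
                    ▓▓                      
                                            
                                            
                                            
                                            
                                            


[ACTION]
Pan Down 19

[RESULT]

                                            
                                            
                                            
                                            
                                            
                                            
                                            
                                            
                                            
                                            
                                            
                                            
                                            
                                            
                                            
                                            
                                            
                                            
                                            
                                            
                                            
                                            
                                            
                                            


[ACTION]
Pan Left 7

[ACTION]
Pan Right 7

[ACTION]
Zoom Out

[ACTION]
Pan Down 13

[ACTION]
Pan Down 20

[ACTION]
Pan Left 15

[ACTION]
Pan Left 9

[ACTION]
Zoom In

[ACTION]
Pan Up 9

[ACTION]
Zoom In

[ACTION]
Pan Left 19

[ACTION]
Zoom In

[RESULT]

                                        ▒▒▒▒
                                        ▒▒▒▒
                                        ▒▒▒▒
                                        ▒▒▒▒
                                        ▒▒▒▒
                                    ▒▒▒▒▒▒▒▒
                                    ▒▒▒▒▒▒▒▒
                                    ▒▒▒▒▒▒▒▒
                                    ▒▒▒▒▒▒▒▒
                                ▒▒▒▒▒▒▒▒▒▒▒▒
                                ▒▒▒▒▒▒▒▒▒▒▒▒
                                ▒▒▒▒▒▒▒▒▒▒▒▒
                                ▒▒▒▒▒▒▒▒▒▒▒▒
                                            
                                            
                                            
                                            
                                            
                                            
                                            
                                            
                                            
                                            
                                            


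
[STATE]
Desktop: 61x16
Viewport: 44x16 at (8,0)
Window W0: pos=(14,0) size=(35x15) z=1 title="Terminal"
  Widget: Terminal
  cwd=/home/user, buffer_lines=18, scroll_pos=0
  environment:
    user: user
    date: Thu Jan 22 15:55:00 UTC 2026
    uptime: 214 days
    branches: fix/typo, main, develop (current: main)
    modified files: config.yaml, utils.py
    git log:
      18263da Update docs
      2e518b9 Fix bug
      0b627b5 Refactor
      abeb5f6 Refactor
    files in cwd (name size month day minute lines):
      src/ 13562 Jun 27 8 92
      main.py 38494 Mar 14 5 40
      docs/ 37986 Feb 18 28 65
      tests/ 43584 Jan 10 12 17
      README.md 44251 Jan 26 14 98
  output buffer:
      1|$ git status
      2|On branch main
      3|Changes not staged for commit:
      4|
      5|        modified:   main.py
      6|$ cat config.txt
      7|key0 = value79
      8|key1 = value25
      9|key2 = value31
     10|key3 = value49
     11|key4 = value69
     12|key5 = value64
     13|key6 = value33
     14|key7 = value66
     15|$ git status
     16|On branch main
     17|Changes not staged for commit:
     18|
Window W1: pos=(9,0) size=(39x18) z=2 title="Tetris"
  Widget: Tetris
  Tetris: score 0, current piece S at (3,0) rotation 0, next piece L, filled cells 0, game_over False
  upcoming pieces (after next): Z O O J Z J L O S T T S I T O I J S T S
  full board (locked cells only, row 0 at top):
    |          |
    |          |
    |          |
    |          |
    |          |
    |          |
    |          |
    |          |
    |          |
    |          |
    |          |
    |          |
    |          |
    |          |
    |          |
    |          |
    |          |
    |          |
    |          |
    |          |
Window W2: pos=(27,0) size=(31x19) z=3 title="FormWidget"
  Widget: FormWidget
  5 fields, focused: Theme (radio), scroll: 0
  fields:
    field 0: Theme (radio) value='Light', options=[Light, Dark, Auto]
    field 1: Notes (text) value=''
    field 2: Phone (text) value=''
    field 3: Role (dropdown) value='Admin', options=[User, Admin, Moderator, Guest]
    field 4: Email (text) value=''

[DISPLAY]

 ┏━━━━━━━━━━━━━━━━━┏━━━━━━━━━━━━━━━━━━━━━━━━
 ┃ Tetris          ┃ FormWidget             
 ┠─────────────────┠────────────────────────
 ┃          │Next: ┃> Theme:      (●) Light 
 ┃          │  ▒   ┃  Notes:      [         
 ┃          │▒▒▒   ┃  Phone:      [         
 ┃          │      ┃  Role:       [Admin    
 ┃          │      ┃  Email:      [         
 ┃          │      ┃                        
 ┃          │Score:┃                        
 ┃          │0     ┃                        
 ┃          │      ┃                        
 ┃          │      ┃                        
 ┃          │      ┃                        
 ┃          │      ┃                        
 ┃          │      ┃                        


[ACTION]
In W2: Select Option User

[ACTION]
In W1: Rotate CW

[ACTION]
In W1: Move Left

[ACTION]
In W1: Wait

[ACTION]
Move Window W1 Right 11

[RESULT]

      ┏━━━━━┏━━━━━━┏━━━━━━━━━━━━━━━━━━━━━━━━
      ┃ Term┃ Tetri┃ FormWidget             
      ┠─────┠──────┠────────────────────────
      ┃$ git┃      ┃> Theme:      (●) Light 
      ┃On br┃      ┃  Notes:      [         
      ┃Chang┃      ┃  Phone:      [         
      ┃     ┃      ┃  Role:       [Admin    
      ┃     ┃      ┃  Email:      [         
      ┃$ cat┃      ┃                        
      ┃key0 ┃      ┃                        
      ┃key1 ┃      ┃                        
      ┃key2 ┃      ┃                        
      ┃key3 ┃      ┃                        
      ┃key4 ┃      ┃                        
      ┗━━━━━┃      ┃                        
            ┃      ┃                        


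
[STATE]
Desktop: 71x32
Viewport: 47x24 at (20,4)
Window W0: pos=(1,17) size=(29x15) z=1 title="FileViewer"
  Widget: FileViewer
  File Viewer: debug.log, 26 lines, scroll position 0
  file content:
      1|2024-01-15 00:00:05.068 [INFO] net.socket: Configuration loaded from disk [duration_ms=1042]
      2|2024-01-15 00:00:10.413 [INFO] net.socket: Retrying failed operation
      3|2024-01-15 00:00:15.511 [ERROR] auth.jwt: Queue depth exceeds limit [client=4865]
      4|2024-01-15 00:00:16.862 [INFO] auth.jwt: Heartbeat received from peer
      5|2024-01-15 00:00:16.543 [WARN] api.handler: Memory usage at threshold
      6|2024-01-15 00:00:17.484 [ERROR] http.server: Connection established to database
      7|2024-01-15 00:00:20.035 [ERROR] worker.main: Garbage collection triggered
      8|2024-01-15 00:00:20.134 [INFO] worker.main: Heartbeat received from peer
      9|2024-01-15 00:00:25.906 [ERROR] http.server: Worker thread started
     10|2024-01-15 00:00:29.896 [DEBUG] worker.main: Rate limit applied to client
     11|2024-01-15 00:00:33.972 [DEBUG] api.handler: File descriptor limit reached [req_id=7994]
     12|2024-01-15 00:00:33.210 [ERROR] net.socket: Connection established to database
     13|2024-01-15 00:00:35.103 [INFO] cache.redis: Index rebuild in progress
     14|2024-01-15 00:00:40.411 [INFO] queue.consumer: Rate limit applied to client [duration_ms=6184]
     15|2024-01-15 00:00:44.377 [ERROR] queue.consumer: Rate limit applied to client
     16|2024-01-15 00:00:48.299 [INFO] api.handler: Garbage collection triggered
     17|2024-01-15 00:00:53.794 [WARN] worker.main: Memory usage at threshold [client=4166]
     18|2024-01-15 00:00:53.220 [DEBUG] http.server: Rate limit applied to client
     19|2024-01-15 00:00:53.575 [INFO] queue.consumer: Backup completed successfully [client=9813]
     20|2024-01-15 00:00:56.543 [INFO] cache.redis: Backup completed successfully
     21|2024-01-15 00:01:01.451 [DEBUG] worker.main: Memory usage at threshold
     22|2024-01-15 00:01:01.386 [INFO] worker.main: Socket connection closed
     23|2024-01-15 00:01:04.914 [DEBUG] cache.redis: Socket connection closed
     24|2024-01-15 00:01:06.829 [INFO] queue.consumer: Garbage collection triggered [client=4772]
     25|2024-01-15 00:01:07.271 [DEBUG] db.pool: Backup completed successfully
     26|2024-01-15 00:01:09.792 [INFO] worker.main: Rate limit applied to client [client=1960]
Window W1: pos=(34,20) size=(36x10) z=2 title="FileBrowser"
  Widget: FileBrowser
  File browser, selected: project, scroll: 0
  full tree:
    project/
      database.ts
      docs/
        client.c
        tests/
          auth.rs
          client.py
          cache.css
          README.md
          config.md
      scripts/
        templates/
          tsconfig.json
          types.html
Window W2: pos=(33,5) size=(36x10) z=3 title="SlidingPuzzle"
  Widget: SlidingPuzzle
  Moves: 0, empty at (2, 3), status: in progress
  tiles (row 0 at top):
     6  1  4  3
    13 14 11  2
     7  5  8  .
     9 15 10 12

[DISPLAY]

                                               
             ┏━━━━━━━━━━━━━━━━━━━━━━━━━━━━━━━━━
             ┃ SlidingPuzzle                   
             ┠─────────────────────────────────
             ┃┌────┬────┬────┬────┐            
             ┃│  6 │  1 │  4 │  3 │            
             ┃├────┼────┼────┼────┤            
             ┃│ 13 │ 14 │ 11 │  2 │            
             ┃├────┼────┼────┼────┤            
             ┃│  7 │  5 │  8 │    │            
             ┗━━━━━━━━━━━━━━━━━━━━━━━━━━━━━━━━━
                                               
                                               
━━━━━━━━━┓                                     
         ┃                                     
─────────┨                                     
5.068 [I▲┃    ┏━━━━━━━━━━━━━━━━━━━━━━━━━━━━━━━━
0.413 [I█┃    ┃ FileBrowser                    
5.511 [E░┃    ┠────────────────────────────────
6.862 [I░┃    ┃> [-] project/                  
6.543 [W░┃    ┃    database.ts                 
7.484 [E░┃    ┃    [+] docs/                   
0.035 [E░┃    ┃    [+] scripts/                
0.134 [I░┃    ┃                                


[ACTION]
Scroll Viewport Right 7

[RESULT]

                                               
         ┏━━━━━━━━━━━━━━━━━━━━━━━━━━━━━━━━━━┓  
         ┃ SlidingPuzzle                    ┃  
         ┠──────────────────────────────────┨  
         ┃┌────┬────┬────┬────┐             ┃  
         ┃│  6 │  1 │  4 │  3 │             ┃  
         ┃├────┼────┼────┼────┤             ┃  
         ┃│ 13 │ 14 │ 11 │  2 │             ┃  
         ┃├────┼────┼────┼────┤             ┃  
         ┃│  7 │  5 │  8 │    │             ┃  
         ┗━━━━━━━━━━━━━━━━━━━━━━━━━━━━━━━━━━┛  
                                               
                                               
━━━━━┓                                         
     ┃                                         
─────┨                                         
8 [I▲┃    ┏━━━━━━━━━━━━━━━━━━━━━━━━━━━━━━━━━━┓ 
3 [I█┃    ┃ FileBrowser                      ┃ 
1 [E░┃    ┠──────────────────────────────────┨ 
2 [I░┃    ┃> [-] project/                    ┃ 
3 [W░┃    ┃    database.ts                   ┃ 
4 [E░┃    ┃    [+] docs/                     ┃ 
5 [E░┃    ┃    [+] scripts/                  ┃ 
4 [I░┃    ┃                                  ┃ 


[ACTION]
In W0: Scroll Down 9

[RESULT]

                                               
         ┏━━━━━━━━━━━━━━━━━━━━━━━━━━━━━━━━━━┓  
         ┃ SlidingPuzzle                    ┃  
         ┠──────────────────────────────────┨  
         ┃┌────┬────┬────┬────┐             ┃  
         ┃│  6 │  1 │  4 │  3 │             ┃  
         ┃├────┼────┼────┼────┤             ┃  
         ┃│ 13 │ 14 │ 11 │  2 │             ┃  
         ┃├────┼────┼────┼────┤             ┃  
         ┃│  7 │  5 │  8 │    │             ┃  
         ┗━━━━━━━━━━━━━━━━━━━━━━━━━━━━━━━━━━┛  
                                               
                                               
━━━━━┓                                         
     ┃                                         
─────┨                                         
6 [D▲┃    ┏━━━━━━━━━━━━━━━━━━━━━━━━━━━━━━━━━━┓ 
2 [D░┃    ┃ FileBrowser                      ┃ 
0 [E░┃    ┠──────────────────────────────────┨ 
3 [I░┃    ┃> [-] project/                    ┃ 
1 [I░┃    ┃    database.ts                   ┃ 
7 [E░┃    ┃    [+] docs/                     ┃ 
9 [I█┃    ┃    [+] scripts/                  ┃ 
4 [W░┃    ┃                                  ┃ 


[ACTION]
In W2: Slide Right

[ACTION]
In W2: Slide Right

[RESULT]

                                               
         ┏━━━━━━━━━━━━━━━━━━━━━━━━━━━━━━━━━━┓  
         ┃ SlidingPuzzle                    ┃  
         ┠──────────────────────────────────┨  
         ┃┌────┬────┬────┬────┐             ┃  
         ┃│  6 │  1 │  4 │  3 │             ┃  
         ┃├────┼────┼────┼────┤             ┃  
         ┃│ 13 │ 14 │ 11 │  2 │             ┃  
         ┃├────┼────┼────┼────┤             ┃  
         ┃│  7 │    │  5 │  8 │             ┃  
         ┗━━━━━━━━━━━━━━━━━━━━━━━━━━━━━━━━━━┛  
                                               
                                               
━━━━━┓                                         
     ┃                                         
─────┨                                         
6 [D▲┃    ┏━━━━━━━━━━━━━━━━━━━━━━━━━━━━━━━━━━┓ 
2 [D░┃    ┃ FileBrowser                      ┃ 
0 [E░┃    ┠──────────────────────────────────┨ 
3 [I░┃    ┃> [-] project/                    ┃ 
1 [I░┃    ┃    database.ts                   ┃ 
7 [E░┃    ┃    [+] docs/                     ┃ 
9 [I█┃    ┃    [+] scripts/                  ┃ 
4 [W░┃    ┃                                  ┃ 
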